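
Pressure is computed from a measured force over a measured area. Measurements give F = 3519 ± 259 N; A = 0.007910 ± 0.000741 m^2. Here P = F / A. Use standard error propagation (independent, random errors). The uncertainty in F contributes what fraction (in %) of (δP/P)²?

(δP/P)² = (1·δF/F)² + (-1·δA/A)²
  F term: (1×0.0736)² = 0.00542
  A term: (-1×0.0937)² = 0.00878
Total = 0.0142. Share from F = 0.00542/0.0142 = 0.382.

38.2%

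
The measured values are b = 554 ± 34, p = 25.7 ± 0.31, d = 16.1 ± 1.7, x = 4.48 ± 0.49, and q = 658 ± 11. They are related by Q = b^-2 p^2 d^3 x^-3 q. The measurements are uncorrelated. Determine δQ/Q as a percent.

Since Q is a product/quotient, work with relative uncertainties:
  (-2·δb/b)² = (-2×0.0614)² = 0.0151;  (2·δp/p)² = (2×0.0121)² = 0.000582;  (3·δd/d)² = (3×0.106)² = 0.100;  (-3·δx/x)² = (-3×0.109)² = 0.108;  (1·δq/q)² = (1×0.0167)² = 0.000279
δQ/Q = √(0.224) = 0.473

47.3%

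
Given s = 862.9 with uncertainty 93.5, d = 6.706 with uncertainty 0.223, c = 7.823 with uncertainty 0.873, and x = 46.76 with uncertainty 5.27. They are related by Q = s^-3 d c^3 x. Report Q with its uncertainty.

Products/powers → add relative errors in quadrature, weighted by exponent:
  (-3·δs/s)² = (-3×0.108)² = 0.106;  (1·δd/d)² = (1×0.0333)² = 0.00111;  (3·δc/c)² = (3×0.112)² = 0.112;  (1·δx/x)² = (1×0.113)² = 0.0127
δQ/Q = √(0.232) = 0.481
Q = 0.0002337, so δQ = 0.481 × 0.0002337 = 0.000112.

0.0002337 ± 0.000112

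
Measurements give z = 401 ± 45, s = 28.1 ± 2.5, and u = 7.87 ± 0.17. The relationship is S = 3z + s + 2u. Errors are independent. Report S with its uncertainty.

1250 ± 135

Each term contributes (cᵢ δxᵢ)² to (δS)²:
  (3·δz)² = 18200;  (δs)² = 6.25;  (2·δu)² = 0.116
δS = √(18200) = 135
S = 1250.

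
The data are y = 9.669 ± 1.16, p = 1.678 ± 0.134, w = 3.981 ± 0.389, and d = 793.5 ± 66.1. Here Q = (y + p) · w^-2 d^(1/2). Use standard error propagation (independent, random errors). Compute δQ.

4.53

Let u = y + p = 11.35. δu = √(δy² + δp²) = √(1.35 + 0.0180) = 1.17, so δu/u = 0.103.
Q is then a monomial in u, w, d:
δQ/Q = √((δu/u)² + (-2·δw/w)² + (½·δd/d)²) = √(0.0106 + 0.0382 + 0.00173) = 0.225
Q = 20.17, so δQ = 0.225 × 20.17 = 4.53.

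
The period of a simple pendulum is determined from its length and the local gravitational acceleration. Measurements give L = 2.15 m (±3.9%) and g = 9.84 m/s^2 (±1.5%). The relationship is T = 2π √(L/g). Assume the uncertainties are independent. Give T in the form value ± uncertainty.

T is a product of powers, so relative uncertainties combine in quadrature:
  (½·δL/L)² = (0.5×0.0390)² = 0.000380;  (−½·δg/g)² = (-0.5×0.0150)² = 5.62e-05
δT/T = √(0.000436) = 0.0209
T = 2.94 s, so δT = 0.0209 × 2.94 = 0.0614 s.

2.94 ± 0.0614 s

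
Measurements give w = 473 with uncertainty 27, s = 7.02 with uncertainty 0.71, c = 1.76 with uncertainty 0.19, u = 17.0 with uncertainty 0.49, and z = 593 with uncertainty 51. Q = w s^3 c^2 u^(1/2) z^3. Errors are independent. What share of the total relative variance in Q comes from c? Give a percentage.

22.3%

(δQ/Q)² = (1·δw/w)² + (3·δs/s)² + (2·δc/c)² + (½·δu/u)² + (3·δz/z)²
  w term: (1×0.0571)² = 0.00326
  s term: (3×0.101)² = 0.0921
  c term: (2×0.108)² = 0.0466
  u term: (0.5×0.0288)² = 0.000208
  z term: (3×0.0860)² = 0.0666
Total = 0.209. Share from c = 0.0466/0.209 = 0.223.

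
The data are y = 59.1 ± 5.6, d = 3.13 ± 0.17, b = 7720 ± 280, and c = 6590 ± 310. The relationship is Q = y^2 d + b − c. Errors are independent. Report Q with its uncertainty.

12100 ± 2200

Let p = y^2·d = 10900. δp/p = √((2·δy/y)² + (1·δd/d)²) = √(0.0359 + 0.00295) = 0.197, so δp = 2160.
Q = p + b − c: δQ = √(δp² + δb² + δc²) = √(4.64e+06 + 78400 + 96100) = 2200
Q = 12100.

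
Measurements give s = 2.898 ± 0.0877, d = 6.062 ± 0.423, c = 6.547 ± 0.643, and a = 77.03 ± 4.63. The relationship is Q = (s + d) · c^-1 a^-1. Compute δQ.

0.00222

Let u = s + d = 8.960. δu = √(δs² + δd²) = √(0.00769 + 0.179) = 0.432, so δu/u = 0.0482.
Q is then a monomial in u, c, a:
δQ/Q = √((δu/u)² + (-1·δc/c)² + (-1·δa/a)²) = √(0.00232 + 0.00965 + 0.00361) = 0.125
Q = 0.01777, so δQ = 0.125 × 0.01777 = 0.00222.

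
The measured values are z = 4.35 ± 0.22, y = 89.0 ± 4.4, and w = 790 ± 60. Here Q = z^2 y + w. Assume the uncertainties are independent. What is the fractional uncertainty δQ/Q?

0.0804

Let p = z^2·y = 1680. δp/p = √((2·δz/z)² + (1·δy/y)²) = √(0.0102 + 0.00244) = 0.113, so δp = 190.
Q = p + w: δQ = √(δp² + δw²) = √(35900 + 3600) = 199
Q = 2470, so δQ/Q = 199/2470 = 0.0804.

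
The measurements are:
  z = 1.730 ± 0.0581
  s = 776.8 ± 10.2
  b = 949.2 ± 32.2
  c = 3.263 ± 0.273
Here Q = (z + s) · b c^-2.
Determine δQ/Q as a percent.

17.1%

Let u = z + s = 778.5. δu = √(δz² + δs²) = √(0.00338 + 104) = 10.2, so δu/u = 0.0131.
Q is then a monomial in u, b, c:
δQ/Q = √((δu/u)² + (1·δb/b)² + (-2·δc/c)²) = √(0.000172 + 0.00115 + 0.0280) = 0.171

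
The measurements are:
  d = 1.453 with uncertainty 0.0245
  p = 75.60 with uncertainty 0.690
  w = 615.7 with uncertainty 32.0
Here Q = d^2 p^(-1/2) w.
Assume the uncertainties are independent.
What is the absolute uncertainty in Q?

For a monomial Q ∝ d^2, p^(-1/2), w, fractional errors add in quadrature:
  (2·δd/d)² = (2×0.0169)² = 0.00114;  (−½·δp/p)² = (-0.5×0.00913)² = 2.08e-05;  (1·δw/w)² = (1×0.0520)² = 0.00270
δQ/Q = √(0.00386) = 0.0621
Q = 149.5, so δQ = 0.0621 × 149.5 = 9.29.

9.29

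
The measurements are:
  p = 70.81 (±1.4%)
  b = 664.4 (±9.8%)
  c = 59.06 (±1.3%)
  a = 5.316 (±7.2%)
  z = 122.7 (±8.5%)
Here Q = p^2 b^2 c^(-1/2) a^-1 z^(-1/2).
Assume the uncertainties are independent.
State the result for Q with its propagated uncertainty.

(4.891 ± 1.05) × 10^6

Q is a product of powers, so relative uncertainties combine in quadrature:
  (2·δp/p)² = (2×0.0140)² = 0.000784;  (2·δb/b)² = (2×0.0980)² = 0.0384;  (−½·δc/c)² = (-0.5×0.0130)² = 4.23e-05;  (-1·δa/a)² = (-1×0.0720)² = 0.00518;  (−½·δz/z)² = (-0.5×0.0850)² = 0.00181
δQ/Q = √(0.0462) = 0.215
Q = 4.891e+06, so δQ = 0.215 × 4.891e+06 = 1.05e+06.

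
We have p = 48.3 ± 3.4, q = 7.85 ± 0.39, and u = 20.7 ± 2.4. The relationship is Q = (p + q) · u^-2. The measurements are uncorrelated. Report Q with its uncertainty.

0.131 ± 0.0314

Let w = p + q = 56.1. δw = √(δp² + δq²) = √(11.6 + 0.152) = 3.42, so δw/w = 0.0609.
Q is then a monomial in w, u:
δQ/Q = √((δw/w)² + (-2·δu/u)²) = √(0.00371 + 0.0538) = 0.240
Q = 0.131, so δQ = 0.240 × 0.131 = 0.0314.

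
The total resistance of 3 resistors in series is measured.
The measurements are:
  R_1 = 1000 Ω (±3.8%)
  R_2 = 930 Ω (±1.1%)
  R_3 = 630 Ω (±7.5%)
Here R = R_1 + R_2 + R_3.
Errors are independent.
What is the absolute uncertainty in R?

Absolute uncertainties add in quadrature for a linear combination:
  (δR_1)² = 1440;  (δR_2)² = 105;  (δR_3)² = 2230
δR = √(3780) = 61.5 Ω

61.5 Ω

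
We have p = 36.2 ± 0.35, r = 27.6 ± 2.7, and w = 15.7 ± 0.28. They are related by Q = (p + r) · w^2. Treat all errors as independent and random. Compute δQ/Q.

Let u = p + r = 63.8. δu = √(δp² + δr²) = √(0.122 + 7.29) = 2.72, so δu/u = 0.0427.
Q is then a monomial in u, w:
δQ/Q = √((δu/u)² + (2·δw/w)²) = √(0.00182 + 0.00127) = 0.0556

0.0556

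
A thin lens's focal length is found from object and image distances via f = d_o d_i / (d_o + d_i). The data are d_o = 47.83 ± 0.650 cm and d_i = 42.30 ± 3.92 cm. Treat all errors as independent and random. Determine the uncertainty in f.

∂f/∂d_o = (d_i/(d_o+d_i))² = 0.220;  ∂f/∂d_i = (d_o/(d_o+d_i))² = 0.282
δf = √((∂f/∂d_o · δd_o)² + (∂f/∂d_i · δd_i)²) = √(0.0205 + 1.22) = 1.11 cm

1.11 cm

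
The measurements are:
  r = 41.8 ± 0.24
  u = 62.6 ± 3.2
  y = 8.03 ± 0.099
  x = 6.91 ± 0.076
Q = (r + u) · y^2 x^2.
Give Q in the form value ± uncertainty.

(3.21 ± 0.145) × 10^5

Let w = r + u = 104. δw = √(δr² + δu²) = √(0.0576 + 10.2) = 3.21, so δw/w = 0.0307.
Q is then a monomial in w, y, x:
δQ/Q = √((δw/w)² + (2·δy/y)² + (2·δx/x)²) = √(0.000945 + 0.000608 + 0.000484) = 0.0451
Q = 3.21e+05, so δQ = 0.0451 × 3.21e+05 = 14500.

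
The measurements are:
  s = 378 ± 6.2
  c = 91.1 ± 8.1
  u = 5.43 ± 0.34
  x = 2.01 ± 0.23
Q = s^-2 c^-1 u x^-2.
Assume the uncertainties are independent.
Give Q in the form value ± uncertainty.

(1.03 ± 0.264) × 10^-7

For a monomial Q ∝ s^-2, c^-1, u, x^-2, fractional errors add in quadrature:
  (-2·δs/s)² = (-2×0.0164)² = 0.00108;  (-1·δc/c)² = (-1×0.0889)² = 0.00791;  (1·δu/u)² = (1×0.0626)² = 0.00392;  (-2·δx/x)² = (-2×0.114)² = 0.0524
δQ/Q = √(0.0653) = 0.255
Q = 1.03e-07, so δQ = 0.255 × 1.03e-07 = 2.64e-08.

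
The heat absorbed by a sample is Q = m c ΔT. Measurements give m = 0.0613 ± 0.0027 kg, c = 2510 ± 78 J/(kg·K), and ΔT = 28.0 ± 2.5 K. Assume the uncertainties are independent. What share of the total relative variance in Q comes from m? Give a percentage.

(δQ/Q)² = (1·δm/m)² + (1·δc/c)² + (1·δΔT/ΔT)²
  m term: (1×0.0440)² = 0.00194
  c term: (1×0.0311)² = 0.000966
  ΔT term: (1×0.0893)² = 0.00797
Total = 0.0109. Share from m = 0.00194/0.0109 = 0.178.

17.8%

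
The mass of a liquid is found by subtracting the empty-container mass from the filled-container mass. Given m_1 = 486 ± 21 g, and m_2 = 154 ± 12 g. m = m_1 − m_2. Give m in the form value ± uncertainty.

For a sum/difference, combine absolute errors in quadrature:
  (δm_1)² = 441;  (δm_2)² = 144
δm = √(585) = 24.2 g
m = 332 g.

332 ± 24.2 g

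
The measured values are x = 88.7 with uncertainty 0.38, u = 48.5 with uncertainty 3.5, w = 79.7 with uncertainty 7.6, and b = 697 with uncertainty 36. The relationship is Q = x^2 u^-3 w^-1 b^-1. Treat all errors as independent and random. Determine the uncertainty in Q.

3.01e-07

Since Q is a product/quotient, work with relative uncertainties:
  (2·δx/x)² = (2×0.00428)² = 7.34e-05;  (-3·δu/u)² = (-3×0.0722)² = 0.0469;  (-1·δw/w)² = (-1×0.0954)² = 0.00909;  (-1·δb/b)² = (-1×0.0516)² = 0.00267
δQ/Q = √(0.0587) = 0.242
Q = 1.24e-06, so δQ = 0.242 × 1.24e-06 = 3.01e-07.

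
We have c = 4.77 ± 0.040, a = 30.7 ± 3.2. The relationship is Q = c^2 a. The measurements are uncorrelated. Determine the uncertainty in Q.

For a monomial Q ∝ c^2, a, fractional errors add in quadrature:
  (2·δc/c)² = (2×0.00839)² = 0.000281;  (1·δa/a)² = (1×0.104)² = 0.0109
δQ/Q = √(0.0111) = 0.106
Q = 699, so δQ = 0.106 × 699 = 73.7.

73.7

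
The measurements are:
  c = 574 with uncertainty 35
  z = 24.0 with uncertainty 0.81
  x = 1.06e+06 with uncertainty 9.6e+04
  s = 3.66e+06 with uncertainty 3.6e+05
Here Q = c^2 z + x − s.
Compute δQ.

Let p = c^2·z = 7.91e+06. δp/p = √((2·δc/c)² + (1·δz/z)²) = √(0.0149 + 0.00114) = 0.127, so δp = 1e+06.
Q = p + x − s: δQ = √(δp² + δx² + δs²) = √(1e+12 + 9.22e+09 + 1.3e+11) = 1.07e+06

1.07e+06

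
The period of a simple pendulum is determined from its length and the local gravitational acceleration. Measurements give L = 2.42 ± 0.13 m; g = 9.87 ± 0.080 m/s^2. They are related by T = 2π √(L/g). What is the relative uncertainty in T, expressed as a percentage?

2.72%

Relative error in a monomial: (δT/T)² = Σ (nᵢ · δxᵢ/xᵢ)².
  (½·δL/L)² = (0.5×0.0537)² = 0.000721;  (−½·δg/g)² = (-0.5×0.00811)² = 1.64e-05
δT/T = √(0.000738) = 0.0272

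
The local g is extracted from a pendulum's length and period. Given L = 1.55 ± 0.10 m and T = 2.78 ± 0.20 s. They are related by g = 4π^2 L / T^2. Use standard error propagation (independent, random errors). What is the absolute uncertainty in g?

For a monomial g ∝ L, T^-2, fractional errors add in quadrature:
  (1·δL/L)² = (1×0.0645)² = 0.00416;  (-2·δT/T)² = (-2×0.0719)² = 0.0207
δg/g = √(0.0249) = 0.158
g = 7.92 m/s^2, so δg = 0.158 × 7.92 = 1.25 m/s^2.

1.25 m/s^2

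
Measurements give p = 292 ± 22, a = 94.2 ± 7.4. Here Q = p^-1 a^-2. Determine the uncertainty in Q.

6.72e-08

For a monomial Q ∝ p^-1, a^-2, fractional errors add in quadrature:
  (-1·δp/p)² = (-1×0.0753)² = 0.00568;  (-2·δa/a)² = (-2×0.0786)² = 0.0247
δQ/Q = √(0.0304) = 0.174
Q = 3.86e-07, so δQ = 0.174 × 3.86e-07 = 6.72e-08.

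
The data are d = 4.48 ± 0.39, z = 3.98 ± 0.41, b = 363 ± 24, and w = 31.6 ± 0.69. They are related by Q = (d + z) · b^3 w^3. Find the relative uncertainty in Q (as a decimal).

Let u = d + z = 8.46. δu = √(δd² + δz²) = √(0.152 + 0.168) = 0.566, so δu/u = 0.0669.
Q is then a monomial in u, b, w:
δQ/Q = √((δu/u)² + (3·δb/b)² + (3·δw/w)²) = √(0.00447 + 0.0393 + 0.00429) = 0.219

0.219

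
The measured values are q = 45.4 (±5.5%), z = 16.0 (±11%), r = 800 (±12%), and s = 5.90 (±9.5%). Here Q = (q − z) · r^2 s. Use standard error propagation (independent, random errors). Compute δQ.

3.09e+07

Let u = q − z = 29.4. δu = √(δq² + δz²) = √(6.24 + 3.10) = 3.05, so δu/u = 0.104.
Q is then a monomial in u, r, s:
δQ/Q = √((δu/u)² + (2·δr/r)² + (1·δs/s)²) = √(0.0108 + 0.0576 + 0.00902) = 0.278
Q = 1.11e+08, so δQ = 0.278 × 1.11e+08 = 3.09e+07.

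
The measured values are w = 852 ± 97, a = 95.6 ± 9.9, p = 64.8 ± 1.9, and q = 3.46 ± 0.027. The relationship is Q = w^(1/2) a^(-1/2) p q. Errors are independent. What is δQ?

55.4

Each factor contributes (exponent × relative error)² to (δQ/Q)²:
  (½·δw/w)² = (0.5×0.114)² = 0.00324;  (−½·δa/a)² = (-0.5×0.104)² = 0.00268;  (1·δp/p)² = (1×0.0293)² = 0.000860;  (1·δq/q)² = (1×0.00780)² = 6.09e-05
δQ/Q = √(0.00684) = 0.0827
Q = 669, so δQ = 0.0827 × 669 = 55.4.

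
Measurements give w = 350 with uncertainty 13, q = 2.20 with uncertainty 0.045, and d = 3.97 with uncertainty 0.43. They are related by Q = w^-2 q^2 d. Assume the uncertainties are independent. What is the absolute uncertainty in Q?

Q is a product of powers, so relative uncertainties combine in quadrature:
  (-2·δw/w)² = (-2×0.0371)² = 0.00552;  (2·δq/q)² = (2×0.0205)² = 0.00167;  (1·δd/d)² = (1×0.108)² = 0.0117
δQ/Q = √(0.0189) = 0.138
Q = 0.000157, so δQ = 0.138 × 0.000157 = 2.16e-05.

2.16e-05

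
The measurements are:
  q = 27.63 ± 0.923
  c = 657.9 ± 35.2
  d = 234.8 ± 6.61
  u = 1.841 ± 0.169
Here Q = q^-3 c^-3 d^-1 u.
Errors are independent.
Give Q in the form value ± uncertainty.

Each factor contributes (exponent × relative error)² to (δQ/Q)²:
  (-3·δq/q)² = (-3×0.0334)² = 0.0100;  (-3·δc/c)² = (-3×0.0535)² = 0.0258;  (-1·δd/d)² = (-1×0.0282)² = 0.000793;  (1·δu/u)² = (1×0.0918)² = 0.00843
δQ/Q = √(0.0450) = 0.212
Q = 1.305e-15, so δQ = 0.212 × 1.305e-15 = 2.77e-16.

(1.305 ± 0.277) × 10^-15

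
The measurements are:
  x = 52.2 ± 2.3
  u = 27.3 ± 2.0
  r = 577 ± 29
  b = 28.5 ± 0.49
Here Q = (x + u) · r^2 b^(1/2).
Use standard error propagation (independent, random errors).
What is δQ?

1.52e+07

Let w = x + u = 79.5. δw = √(δx² + δu²) = √(5.29 + 4.00) = 3.05, so δw/w = 0.0383.
Q is then a monomial in w, r, b:
δQ/Q = √((δw/w)² + (2·δr/r)² + (½·δb/b)²) = √(0.00147 + 0.0101 + 7.39e-05) = 0.108
Q = 1.41e+08, so δQ = 0.108 × 1.41e+08 = 1.52e+07.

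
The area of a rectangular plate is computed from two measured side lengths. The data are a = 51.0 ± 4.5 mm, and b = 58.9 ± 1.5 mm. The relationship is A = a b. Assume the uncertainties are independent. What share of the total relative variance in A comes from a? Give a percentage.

(δA/A)² = (1·δa/a)² + (1·δb/b)²
  a term: (1×0.0882)² = 0.00779
  b term: (1×0.0255)² = 0.000649
Total = 0.00843. Share from a = 0.00779/0.00843 = 0.923.

92.3%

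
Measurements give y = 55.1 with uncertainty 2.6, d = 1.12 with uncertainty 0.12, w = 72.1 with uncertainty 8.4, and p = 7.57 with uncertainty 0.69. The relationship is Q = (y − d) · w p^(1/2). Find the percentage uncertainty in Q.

Let u = y − d = 54.0. δu = √(δy² + δd²) = √(6.76 + 0.0144) = 2.60, so δu/u = 0.0482.
Q is then a monomial in u, w, p:
δQ/Q = √((δu/u)² + (1·δw/w)² + (½·δp/p)²) = √(0.00232 + 0.0136 + 0.00208) = 0.134

13.4%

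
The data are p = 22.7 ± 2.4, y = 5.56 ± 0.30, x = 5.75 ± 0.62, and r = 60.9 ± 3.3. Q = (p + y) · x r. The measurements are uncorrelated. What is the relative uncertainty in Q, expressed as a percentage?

Let u = p + y = 28.3. δu = √(δp² + δy²) = √(5.76 + 0.0900) = 2.42, so δu/u = 0.0856.
Q is then a monomial in u, x, r:
δQ/Q = √((δu/u)² + (1·δx/x)² + (1·δr/r)²) = √(0.00733 + 0.0116 + 0.00294) = 0.148

14.8%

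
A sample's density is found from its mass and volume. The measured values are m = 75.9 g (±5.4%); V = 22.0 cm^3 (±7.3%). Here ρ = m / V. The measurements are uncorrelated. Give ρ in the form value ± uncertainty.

3.45 ± 0.313 g/cm^3

Since ρ is a product/quotient, work with relative uncertainties:
  (1·δm/m)² = (1×0.0540)² = 0.00292;  (-1·δV/V)² = (-1×0.0730)² = 0.00533
δρ/ρ = √(0.00825) = 0.0908
ρ = 3.45 g/cm^3, so δρ = 0.0908 × 3.45 = 0.313 g/cm^3.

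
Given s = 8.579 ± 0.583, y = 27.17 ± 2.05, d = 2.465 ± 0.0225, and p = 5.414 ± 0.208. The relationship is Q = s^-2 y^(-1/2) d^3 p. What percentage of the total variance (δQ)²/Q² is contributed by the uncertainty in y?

(δQ/Q)² = (-2·δs/s)² + (−½·δy/y)² + (3·δd/d)² + (1·δp/p)²
  s term: (-2×0.0680)² = 0.0185
  y term: (-0.5×0.0755)² = 0.00142
  d term: (3×0.00913)² = 0.000750
  p term: (1×0.0384)² = 0.00148
Total = 0.0221. Share from y = 0.00142/0.0221 = 0.0643.

6.43%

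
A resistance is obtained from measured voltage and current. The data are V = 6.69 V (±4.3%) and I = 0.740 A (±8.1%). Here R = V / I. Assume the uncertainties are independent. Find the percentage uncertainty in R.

For a monomial R ∝ V, I^-1, fractional errors add in quadrature:
  (1·δV/V)² = (1×0.0430)² = 0.00185;  (-1·δI/I)² = (-1×0.0810)² = 0.00656
δR/R = √(0.00841) = 0.0917

9.17%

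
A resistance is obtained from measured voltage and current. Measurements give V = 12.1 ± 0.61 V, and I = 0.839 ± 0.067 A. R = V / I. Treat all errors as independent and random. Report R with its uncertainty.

For a monomial R ∝ V, I^-1, fractional errors add in quadrature:
  (1·δV/V)² = (1×0.0504)² = 0.00254;  (-1·δI/I)² = (-1×0.0799)² = 0.00638
δR/R = √(0.00892) = 0.0944
R = 14.4 Ω, so δR = 0.0944 × 14.4 = 1.36 Ω.

14.4 ± 1.36 Ω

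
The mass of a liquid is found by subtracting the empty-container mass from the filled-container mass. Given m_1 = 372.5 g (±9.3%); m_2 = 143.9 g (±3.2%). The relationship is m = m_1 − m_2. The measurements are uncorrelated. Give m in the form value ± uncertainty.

228.6 ± 34.9 g

For a sum/difference, combine absolute errors in quadrature:
  (δm_1)² = 1200;  (δm_2)² = 21.2
δm = √(1220) = 34.9 g
m = 228.6 g.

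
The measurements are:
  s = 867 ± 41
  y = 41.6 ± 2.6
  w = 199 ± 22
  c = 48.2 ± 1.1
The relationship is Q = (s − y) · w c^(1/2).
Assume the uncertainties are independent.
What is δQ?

Let u = s − y = 825. δu = √(δs² + δy²) = √(1680 + 6.76) = 41.1, so δu/u = 0.0498.
Q is then a monomial in u, w, c:
δQ/Q = √((δu/u)² + (1·δw/w)² + (½·δc/c)²) = √(0.00248 + 0.0122 + 0.000130) = 0.122
Q = 1.14e+06, so δQ = 0.122 × 1.14e+06 = 1.39e+05.

1.39e+05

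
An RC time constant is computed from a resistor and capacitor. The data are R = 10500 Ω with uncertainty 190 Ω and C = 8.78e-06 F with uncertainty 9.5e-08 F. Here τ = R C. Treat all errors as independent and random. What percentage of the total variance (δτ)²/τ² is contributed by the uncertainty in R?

(δτ/τ)² = (1·δR/R)² + (1·δC/C)²
  R term: (1×0.0181)² = 0.000327
  C term: (1×0.0108)² = 0.000117
Total = 0.000445. Share from R = 0.000327/0.000445 = 0.737.

73.7%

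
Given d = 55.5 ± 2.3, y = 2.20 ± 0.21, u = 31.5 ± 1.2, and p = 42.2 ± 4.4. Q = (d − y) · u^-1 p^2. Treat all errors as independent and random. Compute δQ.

Let w = d − y = 53.3. δw = √(δd² + δy²) = √(5.29 + 0.0441) = 2.31, so δw/w = 0.0433.
Q is then a monomial in w, u, p:
δQ/Q = √((δw/w)² + (-1·δu/u)² + (2·δp/p)²) = √(0.00188 + 0.00145 + 0.0435) = 0.216
Q = 3010, so δQ = 0.216 × 3010 = 652.

652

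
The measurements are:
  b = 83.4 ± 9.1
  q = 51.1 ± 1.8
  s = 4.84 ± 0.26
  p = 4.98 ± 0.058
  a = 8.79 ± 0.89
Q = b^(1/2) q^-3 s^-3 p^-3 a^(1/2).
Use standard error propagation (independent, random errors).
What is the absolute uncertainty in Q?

Q is a product of powers, so relative uncertainties combine in quadrature:
  (½·δb/b)² = (0.5×0.109)² = 0.00298;  (-3·δq/q)² = (-3×0.0352)² = 0.0112;  (-3·δs/s)² = (-3×0.0537)² = 0.0260;  (-3·δp/p)² = (-3×0.0116)² = 0.00122;  (½·δa/a)² = (0.5×0.101)² = 0.00256
δQ/Q = √(0.0439) = 0.210
Q = 1.45e-08, so δQ = 0.210 × 1.45e-08 = 3.04e-09.

3.04e-09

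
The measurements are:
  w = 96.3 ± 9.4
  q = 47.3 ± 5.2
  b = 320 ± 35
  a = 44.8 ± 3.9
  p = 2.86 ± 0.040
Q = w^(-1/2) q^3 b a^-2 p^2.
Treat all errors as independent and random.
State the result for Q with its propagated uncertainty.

Relative error in a monomial: (δQ/Q)² = Σ (nᵢ · δxᵢ/xᵢ)².
  (−½·δw/w)² = (-0.5×0.0976)² = 0.00238;  (3·δq/q)² = (3×0.110)² = 0.109;  (1·δb/b)² = (1×0.109)² = 0.0120;  (-2·δa/a)² = (-2×0.0871)² = 0.0303;  (2·δp/p)² = (2×0.0140)² = 0.000782
δQ/Q = √(0.154) = 0.393
Q = 14100, so δQ = 0.393 × 14100 = 5520.

14100 ± 5520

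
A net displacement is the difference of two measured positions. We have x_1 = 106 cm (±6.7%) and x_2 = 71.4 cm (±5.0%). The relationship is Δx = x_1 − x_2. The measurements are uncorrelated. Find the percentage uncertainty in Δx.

23.0%

Sums and differences: (δΔx)² = Σ (cᵢ δxᵢ)².
  (δx_1)² = 50.4;  (δx_2)² = 12.7
δΔx = √(63.2) = 7.95 cm
Δx = 34.6 cm, so δΔx/Δx = 7.95/34.6 = 0.230.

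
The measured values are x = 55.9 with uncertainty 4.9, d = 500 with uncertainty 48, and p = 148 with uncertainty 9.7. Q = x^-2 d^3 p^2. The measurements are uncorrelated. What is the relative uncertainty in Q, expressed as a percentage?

Each factor contributes (exponent × relative error)² to (δQ/Q)²:
  (-2·δx/x)² = (-2×0.0877)² = 0.0307;  (3·δd/d)² = (3×0.0960)² = 0.0829;  (2·δp/p)² = (2×0.0655)² = 0.0172
δQ/Q = √(0.131) = 0.362

36.2%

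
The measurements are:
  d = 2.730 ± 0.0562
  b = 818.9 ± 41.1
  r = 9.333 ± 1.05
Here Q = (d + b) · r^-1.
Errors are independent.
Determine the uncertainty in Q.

10.8

Let u = d + b = 821.6. δu = √(δd² + δb²) = √(0.00316 + 1690) = 41.1, so δu/u = 0.0500.
Q is then a monomial in u, r:
δQ/Q = √((δu/u)² + (-1·δr/r)²) = √(0.00250 + 0.0127) = 0.123
Q = 88.03, so δQ = 0.123 × 88.03 = 10.8.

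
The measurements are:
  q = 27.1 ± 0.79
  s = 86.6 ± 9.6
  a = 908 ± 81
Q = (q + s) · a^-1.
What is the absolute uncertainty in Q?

0.0154

Let u = q + s = 114. δu = √(δq² + δs²) = √(0.624 + 92.2) = 9.63, so δu/u = 0.0847.
Q is then a monomial in u, a:
δQ/Q = √((δu/u)² + (-1·δa/a)²) = √(0.00718 + 0.00796) = 0.123
Q = 0.125, so δQ = 0.123 × 0.125 = 0.0154.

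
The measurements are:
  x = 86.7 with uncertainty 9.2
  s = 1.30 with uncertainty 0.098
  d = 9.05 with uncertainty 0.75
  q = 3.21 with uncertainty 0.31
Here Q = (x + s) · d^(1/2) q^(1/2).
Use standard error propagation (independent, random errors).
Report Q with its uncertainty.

474 ± 58.1

Let u = x + s = 88.0. δu = √(δx² + δs²) = √(84.6 + 0.00960) = 9.20, so δu/u = 0.105.
Q is then a monomial in u, d, q:
δQ/Q = √((δu/u)² + (½·δd/d)² + (½·δq/q)²) = √(0.0109 + 0.00172 + 0.00233) = 0.122
Q = 474, so δQ = 0.122 × 474 = 58.1.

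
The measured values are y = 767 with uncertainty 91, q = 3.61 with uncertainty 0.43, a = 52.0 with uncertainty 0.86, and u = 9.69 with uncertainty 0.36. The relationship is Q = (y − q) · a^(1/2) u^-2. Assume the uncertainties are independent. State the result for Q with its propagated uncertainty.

58.6 ± 8.25

Let w = y − q = 763. δw = √(δy² + δq²) = √(8280 + 0.185) = 91.0, so δw/w = 0.119.
Q is then a monomial in w, a, u:
δQ/Q = √((δw/w)² + (½·δa/a)² + (-2·δu/u)²) = √(0.0142 + 6.84e-05 + 0.00552) = 0.141
Q = 58.6, so δQ = 0.141 × 58.6 = 8.25.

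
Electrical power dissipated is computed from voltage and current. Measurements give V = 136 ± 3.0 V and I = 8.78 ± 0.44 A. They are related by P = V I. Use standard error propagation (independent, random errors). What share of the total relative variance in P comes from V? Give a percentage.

16.2%

(δP/P)² = (1·δV/V)² + (1·δI/I)²
  V term: (1×0.0221)² = 0.000487
  I term: (1×0.0501)² = 0.00251
Total = 0.00300. Share from V = 0.000487/0.00300 = 0.162.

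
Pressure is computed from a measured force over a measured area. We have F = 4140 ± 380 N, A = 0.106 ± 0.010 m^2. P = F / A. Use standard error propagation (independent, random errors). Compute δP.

Since P is a product/quotient, work with relative uncertainties:
  (1·δF/F)² = (1×0.0918)² = 0.00842;  (-1·δA/A)² = (-1×0.0943)² = 0.00890
δP/P = √(0.0173) = 0.132
P = 39100 Pa, so δP = 0.132 × 39100 = 5140 Pa.

5140 Pa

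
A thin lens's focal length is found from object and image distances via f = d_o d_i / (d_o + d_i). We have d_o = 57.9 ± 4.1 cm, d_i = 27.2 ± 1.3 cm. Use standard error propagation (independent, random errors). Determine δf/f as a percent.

∂f/∂d_o = (d_i/(d_o+d_i))² = 0.102;  ∂f/∂d_i = (d_o/(d_o+d_i))² = 0.463
δf = √((∂f/∂d_o · δd_o)² + (∂f/∂d_i · δd_i)²) = √(0.175 + 0.362) = 0.733 cm
f = 18.5 cm, so δf/f = 0.733/18.5 = 0.0396.

3.96%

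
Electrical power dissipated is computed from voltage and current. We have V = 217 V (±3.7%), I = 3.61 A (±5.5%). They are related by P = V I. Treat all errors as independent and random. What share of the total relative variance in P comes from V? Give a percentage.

(δP/P)² = (1·δV/V)² + (1·δI/I)²
  V term: (1×0.0370)² = 0.00137
  I term: (1×0.0550)² = 0.00302
Total = 0.00439. Share from V = 0.00137/0.00439 = 0.312.

31.2%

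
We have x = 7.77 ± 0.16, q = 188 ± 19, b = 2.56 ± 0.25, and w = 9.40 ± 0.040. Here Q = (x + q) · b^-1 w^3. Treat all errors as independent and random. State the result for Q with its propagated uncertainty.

63500 ± 8780

Let u = x + q = 196. δu = √(δx² + δq²) = √(0.0256 + 361) = 19.0, so δu/u = 0.0971.
Q is then a monomial in u, b, w:
δQ/Q = √((δu/u)² + (-1·δb/b)² + (3·δw/w)²) = √(0.00942 + 0.00954 + 0.000163) = 0.138
Q = 63500, so δQ = 0.138 × 63500 = 8780.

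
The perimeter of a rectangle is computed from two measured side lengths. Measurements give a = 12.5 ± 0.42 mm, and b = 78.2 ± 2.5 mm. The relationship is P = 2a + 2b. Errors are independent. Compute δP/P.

0.0279

Each term contributes (cᵢ δxᵢ)² to (δP)²:
  (2·δa)² = 0.706;  (2·δb)² = 25.0
δP = √(25.7) = 5.07 mm
P = 181 mm, so δP/P = 5.07/181 = 0.0279.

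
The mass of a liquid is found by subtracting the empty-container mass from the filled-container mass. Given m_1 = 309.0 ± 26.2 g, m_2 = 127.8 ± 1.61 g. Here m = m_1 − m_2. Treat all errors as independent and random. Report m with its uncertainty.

181.2 ± 26.2 g

m is a linear combination, so absolute uncertainties add in quadrature:
  (δm_1)² = 686;  (δm_2)² = 2.59
δm = √(689) = 26.2 g
m = 181.2 g.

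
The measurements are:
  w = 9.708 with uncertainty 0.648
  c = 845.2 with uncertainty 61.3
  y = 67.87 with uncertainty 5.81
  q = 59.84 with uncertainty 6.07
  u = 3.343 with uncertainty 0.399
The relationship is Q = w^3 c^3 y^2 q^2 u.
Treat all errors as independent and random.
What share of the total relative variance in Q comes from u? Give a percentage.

(δQ/Q)² = (3·δw/w)² + (3·δc/c)² + (2·δy/y)² + (2·δq/q)² + (1·δu/u)²
  w term: (3×0.0667)² = 0.0401
  c term: (3×0.0725)² = 0.0473
  y term: (2×0.0856)² = 0.0293
  q term: (2×0.101)² = 0.0412
  u term: (1×0.119)² = 0.0142
Total = 0.172. Share from u = 0.0142/0.172 = 0.0827.

8.27%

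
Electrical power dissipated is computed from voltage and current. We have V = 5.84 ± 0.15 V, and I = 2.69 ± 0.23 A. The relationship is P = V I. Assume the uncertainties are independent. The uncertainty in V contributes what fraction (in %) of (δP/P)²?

(δP/P)² = (1·δV/V)² + (1·δI/I)²
  V term: (1×0.0257)² = 0.000660
  I term: (1×0.0855)² = 0.00731
Total = 0.00797. Share from V = 0.000660/0.00797 = 0.0828.

8.28%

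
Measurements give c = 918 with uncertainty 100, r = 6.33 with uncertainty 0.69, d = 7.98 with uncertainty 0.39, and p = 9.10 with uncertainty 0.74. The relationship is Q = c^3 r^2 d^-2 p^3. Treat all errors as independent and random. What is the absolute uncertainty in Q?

For a monomial Q ∝ c^3, r^2, d^-2, p^3, fractional errors add in quadrature:
  (3·δc/c)² = (3×0.109)² = 0.107;  (2·δr/r)² = (2×0.109)² = 0.0475;  (-2·δd/d)² = (-2×0.0489)² = 0.00955;  (3·δp/p)² = (3×0.0813)² = 0.0595
δQ/Q = √(0.223) = 0.473
Q = 3.67e+11, so δQ = 0.473 × 3.67e+11 = 1.73e+11.

1.73e+11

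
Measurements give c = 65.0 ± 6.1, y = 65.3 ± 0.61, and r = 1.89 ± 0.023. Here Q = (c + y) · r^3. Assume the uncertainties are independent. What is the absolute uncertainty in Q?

52.4

Let u = c + y = 130. δu = √(δc² + δy²) = √(37.2 + 0.372) = 6.13, so δu/u = 0.0470.
Q is then a monomial in u, r:
δQ/Q = √((δu/u)² + (3·δr/r)²) = √(0.00221 + 0.00133) = 0.0596
Q = 880, so δQ = 0.0596 × 880 = 52.4.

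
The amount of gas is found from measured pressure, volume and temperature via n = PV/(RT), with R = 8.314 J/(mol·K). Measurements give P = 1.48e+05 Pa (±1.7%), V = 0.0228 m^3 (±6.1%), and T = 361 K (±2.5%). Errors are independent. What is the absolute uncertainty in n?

0.0765 mol

Since n is a product/quotient, work with relative uncertainties:
  (1·δP/P)² = (1×0.0170)² = 0.000289;  (1·δV/V)² = (1×0.0610)² = 0.00372;  (-1·δT/T)² = (-1×0.0250)² = 0.000625
δn/n = √(0.00464) = 0.0681
n = 1.12 mol, so δn = 0.0681 × 1.12 = 0.0765 mol.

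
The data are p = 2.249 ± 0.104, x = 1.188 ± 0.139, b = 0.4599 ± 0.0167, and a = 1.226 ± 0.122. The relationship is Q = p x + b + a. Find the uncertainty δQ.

Let w = p·x = 2.672. δw/w = √((1·δp/p)² + (1·δx/x)²) = √(0.00214 + 0.0137) = 0.126, so δw = 0.336.
Q = w + b + a: δQ = √(δw² + δb² + δa²) = √(0.113 + 0.000279 + 0.0149) = 0.358

0.358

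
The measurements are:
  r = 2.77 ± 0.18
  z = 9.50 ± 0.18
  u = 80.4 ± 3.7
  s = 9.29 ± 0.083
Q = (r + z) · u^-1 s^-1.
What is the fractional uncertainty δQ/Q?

0.0513

Let w = r + z = 12.3. δw = √(δr² + δz²) = √(0.0324 + 0.0324) = 0.255, so δw/w = 0.0207.
Q is then a monomial in w, u, s:
δQ/Q = √((δw/w)² + (-1·δu/u)² + (-1·δs/s)²) = √(0.000430 + 0.00212 + 7.98e-05) = 0.0513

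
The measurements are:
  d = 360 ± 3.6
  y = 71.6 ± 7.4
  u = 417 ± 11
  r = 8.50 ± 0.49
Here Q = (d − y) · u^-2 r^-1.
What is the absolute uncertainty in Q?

1.62e-05

Let w = d − y = 288. δw = √(δd² + δy²) = √(13.0 + 54.8) = 8.23, so δw/w = 0.0285.
Q is then a monomial in w, u, r:
δQ/Q = √((δw/w)² + (-2·δu/u)² + (-1·δr/r)²) = √(0.000814 + 0.00278 + 0.00332) = 0.0832
Q = 0.000195, so δQ = 0.0832 × 0.000195 = 1.62e-05.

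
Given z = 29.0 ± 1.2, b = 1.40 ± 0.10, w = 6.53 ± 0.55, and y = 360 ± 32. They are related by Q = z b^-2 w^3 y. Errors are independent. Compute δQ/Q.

0.306

Each factor contributes (exponent × relative error)² to (δQ/Q)²:
  (1·δz/z)² = (1×0.0414)² = 0.00171;  (-2·δb/b)² = (-2×0.0714)² = 0.0204;  (3·δw/w)² = (3×0.0842)² = 0.0638;  (1·δy/y)² = (1×0.0889)² = 0.00790
δQ/Q = √(0.0939) = 0.306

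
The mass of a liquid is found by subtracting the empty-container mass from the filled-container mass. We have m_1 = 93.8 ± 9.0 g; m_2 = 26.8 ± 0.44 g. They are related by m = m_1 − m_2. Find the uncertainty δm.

Absolute uncertainties add in quadrature for a linear combination:
  (δm_1)² = 81.0;  (δm_2)² = 0.194
δm = √(81.2) = 9.01 g

9.01 g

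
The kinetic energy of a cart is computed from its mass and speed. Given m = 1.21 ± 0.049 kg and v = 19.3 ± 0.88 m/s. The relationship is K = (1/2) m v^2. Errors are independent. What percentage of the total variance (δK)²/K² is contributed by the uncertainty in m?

16.5%

(δK/K)² = (1·δm/m)² + (2·δv/v)²
  m term: (1×0.0405)² = 0.00164
  v term: (2×0.0456)² = 0.00832
Total = 0.00996. Share from m = 0.00164/0.00996 = 0.165.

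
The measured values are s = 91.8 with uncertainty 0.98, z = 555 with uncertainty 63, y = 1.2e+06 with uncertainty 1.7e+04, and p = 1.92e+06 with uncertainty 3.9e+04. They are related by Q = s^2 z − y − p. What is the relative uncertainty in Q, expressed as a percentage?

34.8%

Let w = s^2·z = 4.68e+06. δw/w = √((2·δs/s)² + (1·δz/z)²) = √(0.000456 + 0.0129) = 0.116, so δw = 5.4e+05.
Q = w − y − p: δQ = √(δw² + δy² + δp²) = √(2.92e+11 + 2.89e+08 + 1.52e+09) = 5.42e+05
Q = 1.56e+06, so δQ/Q = 5.42e+05/1.56e+06 = 0.348.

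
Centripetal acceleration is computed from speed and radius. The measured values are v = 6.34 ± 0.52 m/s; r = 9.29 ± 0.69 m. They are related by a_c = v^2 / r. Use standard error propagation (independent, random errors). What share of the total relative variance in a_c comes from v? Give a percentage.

83.0%

(δa_c/a_c)² = (2·δv/v)² + (-1·δr/r)²
  v term: (2×0.0820)² = 0.0269
  r term: (-1×0.0743)² = 0.00552
Total = 0.0324. Share from v = 0.0269/0.0324 = 0.830.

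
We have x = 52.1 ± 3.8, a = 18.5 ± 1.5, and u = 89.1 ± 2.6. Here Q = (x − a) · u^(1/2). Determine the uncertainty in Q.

38.8

Let w = x − a = 33.6. δw = √(δx² + δa²) = √(14.4 + 2.25) = 4.09, so δw/w = 0.122.
Q is then a monomial in w, u:
δQ/Q = √((δw/w)² + (½·δu/u)²) = √(0.0148 + 0.000213) = 0.122
Q = 317, so δQ = 0.122 × 317 = 38.8.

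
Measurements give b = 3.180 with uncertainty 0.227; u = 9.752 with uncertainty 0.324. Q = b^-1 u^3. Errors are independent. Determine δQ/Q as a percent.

Each factor contributes (exponent × relative error)² to (δQ/Q)²:
  (-1·δb/b)² = (-1×0.0714)² = 0.00510;  (3·δu/u)² = (3×0.0332)² = 0.00993
δQ/Q = √(0.0150) = 0.123

12.3%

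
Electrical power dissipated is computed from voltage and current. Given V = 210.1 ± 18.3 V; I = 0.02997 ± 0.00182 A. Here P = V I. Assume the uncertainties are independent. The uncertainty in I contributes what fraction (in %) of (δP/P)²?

(δP/P)² = (1·δV/V)² + (1·δI/I)²
  V term: (1×0.0871)² = 0.00759
  I term: (1×0.0607)² = 0.00369
Total = 0.0113. Share from I = 0.00369/0.0113 = 0.327.

32.7%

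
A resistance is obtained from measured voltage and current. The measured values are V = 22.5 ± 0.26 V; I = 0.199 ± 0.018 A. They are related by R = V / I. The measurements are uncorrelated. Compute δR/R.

0.0912

R is a product of powers, so relative uncertainties combine in quadrature:
  (1·δV/V)² = (1×0.0116)² = 0.000134;  (-1·δI/I)² = (-1×0.0905)² = 0.00818
δR/R = √(0.00832) = 0.0912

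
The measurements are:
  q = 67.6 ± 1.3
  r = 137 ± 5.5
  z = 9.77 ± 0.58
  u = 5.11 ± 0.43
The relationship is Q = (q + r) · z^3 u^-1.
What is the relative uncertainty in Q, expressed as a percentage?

19.9%

Let w = q + r = 205. δw = √(δq² + δr²) = √(1.69 + 30.2) = 5.65, so δw/w = 0.0276.
Q is then a monomial in w, z, u:
δQ/Q = √((δw/w)² + (3·δz/z)² + (-1·δu/u)²) = √(0.000763 + 0.0317 + 0.00708) = 0.199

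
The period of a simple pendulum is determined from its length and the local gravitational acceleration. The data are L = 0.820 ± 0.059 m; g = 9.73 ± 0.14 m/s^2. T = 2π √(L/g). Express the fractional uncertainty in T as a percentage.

3.67%

Since T is a product/quotient, work with relative uncertainties:
  (½·δL/L)² = (0.5×0.0720)² = 0.00129;  (−½·δg/g)² = (-0.5×0.0144)² = 5.18e-05
δT/T = √(0.00135) = 0.0367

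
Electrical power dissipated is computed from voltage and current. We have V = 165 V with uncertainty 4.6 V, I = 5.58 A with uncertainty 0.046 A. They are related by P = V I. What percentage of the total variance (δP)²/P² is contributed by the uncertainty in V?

92.0%

(δP/P)² = (1·δV/V)² + (1·δI/I)²
  V term: (1×0.0279)² = 0.000777
  I term: (1×0.00824)² = 6.8e-05
Total = 0.000845. Share from V = 0.000777/0.000845 = 0.920.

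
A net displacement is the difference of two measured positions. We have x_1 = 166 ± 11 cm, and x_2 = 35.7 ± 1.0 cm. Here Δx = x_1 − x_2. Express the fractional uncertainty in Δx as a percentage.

For a sum/difference, combine absolute errors in quadrature:
  (δx_1)² = 121;  (δx_2)² = 1.00
δΔx = √(122) = 11.0 cm
Δx = 130 cm, so δΔx/Δx = 11.0/130 = 0.0848.

8.48%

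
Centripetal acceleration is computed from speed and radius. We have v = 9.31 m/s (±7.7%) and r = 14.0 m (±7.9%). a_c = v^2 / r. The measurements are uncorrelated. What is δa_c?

1.07 m/s^2

a_c is a product of powers, so relative uncertainties combine in quadrature:
  (2·δv/v)² = (2×0.0770)² = 0.0237;  (-1·δr/r)² = (-1×0.0790)² = 0.00624
δa_c/a_c = √(0.0300) = 0.173
a_c = 6.19 m/s^2, so δa_c = 0.173 × 6.19 = 1.07 m/s^2.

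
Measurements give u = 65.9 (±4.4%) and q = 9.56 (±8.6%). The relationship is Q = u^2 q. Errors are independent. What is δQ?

Relative error in a monomial: (δQ/Q)² = Σ (nᵢ · δxᵢ/xᵢ)².
  (2·δu/u)² = (2×0.0440)² = 0.00774;  (1·δq/q)² = (1×0.0860)² = 0.00740
δQ/Q = √(0.0151) = 0.123
Q = 41500, so δQ = 0.123 × 41500 = 5110.

5110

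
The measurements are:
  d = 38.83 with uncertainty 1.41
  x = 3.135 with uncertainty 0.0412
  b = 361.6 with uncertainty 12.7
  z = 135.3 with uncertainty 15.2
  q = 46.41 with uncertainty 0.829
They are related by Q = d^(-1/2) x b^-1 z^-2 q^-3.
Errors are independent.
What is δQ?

Each factor contributes (exponent × relative error)² to (δQ/Q)²:
  (−½·δd/d)² = (-0.5×0.0363)² = 0.000330;  (1·δx/x)² = (1×0.0131)² = 0.000173;  (-1·δb/b)² = (-1×0.0351)² = 0.00123;  (-2·δz/z)² = (-2×0.112)² = 0.0505;  (-3·δq/q)² = (-3×0.0179)² = 0.00287
δQ/Q = √(0.0551) = 0.235
Q = 7.603e-13, so δQ = 0.235 × 7.603e-13 = 1.78e-13.

1.78e-13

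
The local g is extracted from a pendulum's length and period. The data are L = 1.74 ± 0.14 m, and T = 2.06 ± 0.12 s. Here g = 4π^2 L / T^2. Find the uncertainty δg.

Products/powers → add relative errors in quadrature, weighted by exponent:
  (1·δL/L)² = (1×0.0805)² = 0.00647;  (-2·δT/T)² = (-2×0.0583)² = 0.0136
δg/g = √(0.0200) = 0.142
g = 16.2 m/s^2, so δg = 0.142 × 16.2 = 2.29 m/s^2.

2.29 m/s^2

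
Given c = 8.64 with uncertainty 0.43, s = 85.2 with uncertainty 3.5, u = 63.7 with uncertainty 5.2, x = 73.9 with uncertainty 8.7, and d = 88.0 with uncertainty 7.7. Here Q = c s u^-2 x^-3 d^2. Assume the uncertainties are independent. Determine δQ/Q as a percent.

43.1%

Products/powers → add relative errors in quadrature, weighted by exponent:
  (1·δc/c)² = (1×0.0498)² = 0.00248;  (1·δs/s)² = (1×0.0411)² = 0.00169;  (-2·δu/u)² = (-2×0.0816)² = 0.0267;  (-3·δx/x)² = (-3×0.118)² = 0.125;  (2·δd/d)² = (2×0.0875)² = 0.0306
δQ/Q = √(0.186) = 0.431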